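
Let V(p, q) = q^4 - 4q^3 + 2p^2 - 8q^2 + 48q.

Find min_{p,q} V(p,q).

-80

V(p,q) separates as A(p) + B(q), so its minimum is min A + min B.
A'(p) = 4p vanishes at p ∈ {0}; B'(q) = 4(q - 3)(q - 2)(q + 2) vanishes at q ∈ {-2, 2, 3}.
Local minima of A (where A''>0): A(0)=0. Local minima of B: B(-2)=-80, B(3)=45.
So the global minimum of V is A(0) + B(-2) = 0 − 80 = -80, attained at (0, -2).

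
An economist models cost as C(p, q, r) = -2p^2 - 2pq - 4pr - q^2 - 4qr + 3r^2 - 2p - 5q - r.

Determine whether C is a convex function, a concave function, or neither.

C is quadratic, so its Hessian is the constant matrix H = [[-4, -2, -4], [-2, -2, -4], [-4, -4, 6]].
Leading principal minors: -4, 4, 56.
Neither pattern holds ⇒ H is indefinite ⇒ neither convex nor concave.

neither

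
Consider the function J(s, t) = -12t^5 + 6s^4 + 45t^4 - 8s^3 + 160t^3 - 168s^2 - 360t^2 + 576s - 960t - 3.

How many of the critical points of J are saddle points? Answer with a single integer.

6

J separates as a function of s plus a function of t, so ∇J=0 decouples.
∂J/∂s = 24(s - 3)(s - 2)(s + 4) = 0 at s ∈ {-4, 2, 3}; ∂J/∂t = -60(t - 4)(t - 2)(t + 1)(t + 2) = 0 at t ∈ {-2, -1, 2, 4}.
The Hessian is diagonal: diag(J_ss, J_tt). Second derivatives: J_ss(-4)=1008, J_ss(2)=-144, J_ss(3)=168; J_tt(-2)=1440, J_tt(-1)=-900, J_tt(2)=1440, J_tt(4)=-3600.
Saddle points occur where the two diagonal entries have opposite signs: (-4, -1), (-4, 4), (2, -2), (2, 2), (3, -1), (3, 4). Count: 6.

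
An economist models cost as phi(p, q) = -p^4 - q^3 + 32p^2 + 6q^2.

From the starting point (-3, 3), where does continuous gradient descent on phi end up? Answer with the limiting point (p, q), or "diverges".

(0, 0)

phi is separable, so gradient descent decouples: p follows -∂phi/∂p, q follows -∂phi/∂q.
∂phi/∂p = -4p(p - 4)(p + 4); at p=-3 this is -84, so p increases.
∂phi/∂q = -3q(q - 4); at q=3 this is 9, so q decreases.
p converges to its nearest critical value 0 (a local min of the p-part); q converges to 0. The iterate converges to (0, 0).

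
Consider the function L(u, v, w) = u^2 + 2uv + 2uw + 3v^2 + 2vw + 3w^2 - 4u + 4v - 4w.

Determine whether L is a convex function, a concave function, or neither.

convex

L is quadratic, so its Hessian is the constant matrix H = [[2, 2, 2], [2, 6, 2], [2, 2, 6]].
Leading principal minors: 2, 8, 32.
All positive ⇒ H ≻ 0 ⇒ convex.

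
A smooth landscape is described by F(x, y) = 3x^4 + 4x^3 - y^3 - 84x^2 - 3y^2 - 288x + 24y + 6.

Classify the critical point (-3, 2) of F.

saddle point

The mixed partial ∂²F/∂x∂y is 0, so the Hessian at any point is diag(F_xx, F_yy) = diag(12(3x^2 + 2x - 14), -6(y + 1)).
At (-3, 2): H = diag(84, -18).
The eigenvalues have opposite signs, so H is indefinite: a saddle point.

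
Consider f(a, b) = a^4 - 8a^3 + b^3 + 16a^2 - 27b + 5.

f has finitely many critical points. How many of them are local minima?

f separates as a function of a plus a function of b, so ∇f=0 decouples.
∂f/∂a = 4a(a - 4)(a - 2) = 0 at a ∈ {0, 2, 4}; ∂f/∂b = 3(b - 3)(b + 3) = 0 at b ∈ {-3, 3}.
The Hessian is diagonal: diag(f_aa, f_bb). Second derivatives: f_aa(0)=32, f_aa(2)=-16, f_aa(4)=32; f_bb(-3)=-18, f_bb(3)=18.
Local minima occur where both diagonal entries positive: (0, 3), (4, 3). Count: 2.

2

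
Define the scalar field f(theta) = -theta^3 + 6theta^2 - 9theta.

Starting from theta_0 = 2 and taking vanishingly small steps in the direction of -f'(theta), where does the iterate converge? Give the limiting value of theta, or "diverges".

1

f'(theta) = -3(theta - 3)(theta - 1), so f'(2) = 3.
Gradient descent moves in the -f' direction, i.e. theta is decreasing.
The nearest critical point in that direction is theta = 1, where f'' = 6 > 0 (a local minimum). The iterate converges there.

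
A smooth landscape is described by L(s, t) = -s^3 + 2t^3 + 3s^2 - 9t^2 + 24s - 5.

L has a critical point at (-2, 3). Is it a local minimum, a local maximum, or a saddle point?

local minimum

The mixed partial ∂²L/∂s∂t is 0, so the Hessian at any point is diag(L_ss, L_tt) = diag(6(-s + 1), 6(2t - 3)).
At (-2, 3): H = diag(18, 18).
Both eigenvalues are positive, so H is positive definite: a local minimum.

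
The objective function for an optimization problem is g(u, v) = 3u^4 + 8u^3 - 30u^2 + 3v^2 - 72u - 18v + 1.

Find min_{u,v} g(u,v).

-178

g(u,v) separates as P(u) + Q(v) + 1, so its minimum is min P + min Q + 1.
P'(u) = 12(u - 2)(u + 1)(u + 3) vanishes at u ∈ {-3, -1, 2}; Q'(v) = 6v - 18 vanishes at v ∈ {3}.
Local minima of P (where P''>0): P(-3)=-27, P(2)=-152. Local minima of Q: Q(3)=-27.
So the global minimum of g is P(2) + Q(3) + 1 = -152 − 27 + 1 = -178, attained at (2, 3).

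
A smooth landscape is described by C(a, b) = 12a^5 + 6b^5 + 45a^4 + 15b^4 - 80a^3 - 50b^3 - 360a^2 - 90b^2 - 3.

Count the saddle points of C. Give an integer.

8

C separates as a function of a plus a function of b, so ∇C=0 decouples.
∂C/∂a = 60a(a - 2)(a + 2)(a + 3) = 0 at a ∈ {-3, -2, 0, 2}; ∂C/∂b = 30b(b - 2)(b + 1)(b + 3) = 0 at b ∈ {-3, -1, 0, 2}.
The Hessian is diagonal: diag(C_aa, C_bb). Second derivatives: C_aa(-3)=-900, C_aa(-2)=480, C_aa(0)=-720, C_aa(2)=2400; C_bb(-3)=-900, C_bb(-1)=180, C_bb(0)=-180, C_bb(2)=900.
Saddle points occur where the two diagonal entries have opposite signs: (-3, -1), (-3, 2), (-2, -3), (-2, 0), (0, -1), (0, 2), (2, -3), (2, 0). Count: 8.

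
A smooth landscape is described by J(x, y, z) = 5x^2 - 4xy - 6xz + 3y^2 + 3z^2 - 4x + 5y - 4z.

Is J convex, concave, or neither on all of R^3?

convex

J is quadratic, so its Hessian is the constant matrix H = [[10, -4, -6], [-4, 6, 0], [-6, 0, 6]].
Leading principal minors: 10, 44, 48.
All positive ⇒ H ≻ 0 ⇒ convex.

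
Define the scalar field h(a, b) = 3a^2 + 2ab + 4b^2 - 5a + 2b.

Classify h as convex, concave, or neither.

h is quadratic, so its Hessian is the constant matrix H = [[6, 2], [2, 8]].
det(H) = 44, tr(H) = 14.
det(H) > 0 and tr(H) > 0, so H is positive definite everywhere: convex.

convex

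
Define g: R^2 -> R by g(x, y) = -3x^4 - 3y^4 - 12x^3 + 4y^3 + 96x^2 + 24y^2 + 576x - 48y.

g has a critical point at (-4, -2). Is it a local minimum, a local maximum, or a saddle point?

The mixed partial ∂²g/∂x∂y is 0, so the Hessian at any point is diag(g_xx, g_yy) = diag(12(-3x^2 - 6x + 16), 12(-3y^2 + 2y + 4)).
At (-4, -2): H = diag(-96, -144).
Both eigenvalues are negative, so H is negative definite: a local maximum.

local maximum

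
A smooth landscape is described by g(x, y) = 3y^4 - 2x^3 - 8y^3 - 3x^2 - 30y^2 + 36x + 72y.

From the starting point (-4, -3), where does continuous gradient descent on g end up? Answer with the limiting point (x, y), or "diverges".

(-3, -2)

g is separable, so gradient descent decouples: x follows -∂g/∂x, y follows -∂g/∂y.
∂g/∂x = -6(x - 2)(x + 3); at x=-4 this is -36, so x increases.
∂g/∂y = 12(y - 3)(y - 1)(y + 2); at y=-3 this is -288, so y increases.
x converges to its nearest critical value -3 (a local min of the x-part); y converges to -2. The iterate converges to (-3, -2).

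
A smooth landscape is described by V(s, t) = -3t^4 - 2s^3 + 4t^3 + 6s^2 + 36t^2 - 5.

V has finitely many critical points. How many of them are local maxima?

2

V separates as a function of s plus a function of t, so ∇V=0 decouples.
∂V/∂s = -6s(s - 2) = 0 at s ∈ {0, 2}; ∂V/∂t = -12t(t - 3)(t + 2) = 0 at t ∈ {-2, 0, 3}.
The Hessian is diagonal: diag(V_ss, V_tt). Second derivatives: V_ss(0)=12, V_ss(2)=-12; V_tt(-2)=-120, V_tt(0)=72, V_tt(3)=-180.
Local maxima occur where both diagonal entries negative: (2, -2), (2, 3). Count: 2.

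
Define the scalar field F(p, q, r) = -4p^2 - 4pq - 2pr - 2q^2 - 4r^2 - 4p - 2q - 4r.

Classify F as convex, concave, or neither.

F is quadratic, so its Hessian is the constant matrix H = [[-8, -4, -2], [-4, -4, 0], [-2, 0, -8]].
Leading principal minors: -8, 16, -112.
Signs alternate −, +, − ⇒ H ≺ 0 ⇒ concave.

concave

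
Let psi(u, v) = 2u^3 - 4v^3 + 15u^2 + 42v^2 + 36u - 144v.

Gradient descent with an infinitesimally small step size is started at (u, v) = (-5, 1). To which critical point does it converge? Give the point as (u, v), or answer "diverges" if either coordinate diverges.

psi is separable, so gradient descent decouples: u follows -∂psi/∂u, v follows -∂psi/∂v.
∂psi/∂u = 6(u + 2)(u + 3); at u=-5 this is 36, so u decreases.
∂psi/∂v = -12(v - 4)(v - 3); at v=1 this is -72, so v increases.
The u-coordinate has no critical point in that direction and runs off to infinity.

diverges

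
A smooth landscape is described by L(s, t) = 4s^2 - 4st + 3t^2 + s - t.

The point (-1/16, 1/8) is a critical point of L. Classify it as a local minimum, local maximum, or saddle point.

The Hessian of L is constant: H = [[8, -4], [-4, 6]].
det(H) = 8·6 − (-4)² = 32.
det(H) > 0 and tr(H) = 14 > 0, so H is positive definite and the point is a local minimum.

local minimum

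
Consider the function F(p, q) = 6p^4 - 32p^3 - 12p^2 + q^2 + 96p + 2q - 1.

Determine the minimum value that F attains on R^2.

F(p,q) separates as A(p) + B(q) − 1, so its minimum is min A + min B − 1.
A'(p) = 24(p - 4)(p - 1)(p + 1) vanishes at p ∈ {-1, 1, 4}; B'(q) = 2q + 2 vanishes at q ∈ {-1}.
Local minima of A (where A''>0): A(-1)=-70, A(4)=-320. Local minima of B: B(-1)=-1.
So the global minimum of F is A(4) + B(-1) − 1 = -320 − 1 − 1 = -322, attained at (4, -1).

-322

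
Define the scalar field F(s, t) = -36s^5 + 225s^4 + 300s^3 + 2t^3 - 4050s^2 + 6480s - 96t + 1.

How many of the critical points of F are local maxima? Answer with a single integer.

F separates as a function of s plus a function of t, so ∇F=0 decouples.
∂F/∂s = -180(s - 4)(s - 3)(s - 1)(s + 3) = 0 at s ∈ {-3, 1, 3, 4}; ∂F/∂t = 6(t - 4)(t + 4) = 0 at t ∈ {-4, 4}.
The Hessian is diagonal: diag(F_ss, F_tt). Second derivatives: F_ss(-3)=30240, F_ss(1)=-4320, F_ss(3)=2160, F_ss(4)=-3780; F_tt(-4)=-48, F_tt(4)=48.
Local maxima occur where both diagonal entries negative: (1, -4), (4, -4). Count: 2.

2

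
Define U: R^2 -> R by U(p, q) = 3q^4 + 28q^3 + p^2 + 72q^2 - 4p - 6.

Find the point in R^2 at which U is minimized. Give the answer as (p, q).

U(p,q) separates as A(p) + B(q) − 6, so its minimum is min A + min B − 6.
A'(p) = 2p - 4 vanishes at p ∈ {2}; B'(q) = 12q(q + 3)(q + 4) vanishes at q ∈ {-4, -3, 0}.
Local minima of A (where A''>0): A(2)=-4. Local minima of B: B(-4)=128, B(0)=0.
So the global minimum of U is A(2) + B(0) − 6 = -4 + 0 − 6 = -10, attained at (2, 0).

(2, 0)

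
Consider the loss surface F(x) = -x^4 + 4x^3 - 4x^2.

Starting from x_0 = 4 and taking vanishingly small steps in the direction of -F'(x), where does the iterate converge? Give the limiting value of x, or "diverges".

diverges

F'(x) = -4x(x - 2)(x - 1), so F'(4) = -96.
Gradient descent moves in the -F' direction, i.e. x is increasing.
There is no critical point above x=4, and F' keeps the same sign, so the iterate runs off to +∞.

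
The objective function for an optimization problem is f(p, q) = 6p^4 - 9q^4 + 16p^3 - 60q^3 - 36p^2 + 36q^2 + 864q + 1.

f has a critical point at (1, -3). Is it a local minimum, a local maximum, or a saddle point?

The mixed partial ∂²f/∂p∂q is 0, so the Hessian at any point is diag(f_pp, f_qq) = diag(24(3p^2 + 4p - 3), 36(-3q^2 - 10q + 2)).
At (1, -3): H = diag(96, 180).
Both eigenvalues are positive, so H is positive definite: a local minimum.

local minimum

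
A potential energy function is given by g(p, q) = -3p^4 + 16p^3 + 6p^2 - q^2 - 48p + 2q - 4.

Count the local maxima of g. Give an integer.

2

g separates as a function of p plus a function of q, so ∇g=0 decouples.
∂g/∂p = -12(p - 4)(p - 1)(p + 1) = 0 at p ∈ {-1, 1, 4}; ∂g/∂q = -2(q - 1) = 0 at q ∈ {1}.
The Hessian is diagonal: diag(g_pp, g_qq). Second derivatives: g_pp(-1)=-120, g_pp(1)=72, g_pp(4)=-180; g_qq(1)=-2.
Local maxima occur where both diagonal entries negative: (-1, 1), (4, 1). Count: 2.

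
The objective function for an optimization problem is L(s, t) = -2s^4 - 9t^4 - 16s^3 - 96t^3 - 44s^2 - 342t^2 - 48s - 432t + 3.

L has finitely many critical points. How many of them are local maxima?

L separates as a function of s plus a function of t, so ∇L=0 decouples.
∂L/∂s = -8(s + 1)(s + 2)(s + 3) = 0 at s ∈ {-3, -2, -1}; ∂L/∂t = -36(t + 1)(t + 3)(t + 4) = 0 at t ∈ {-4, -3, -1}.
The Hessian is diagonal: diag(L_ss, L_tt). Second derivatives: L_ss(-3)=-16, L_ss(-2)=8, L_ss(-1)=-16; L_tt(-4)=-108, L_tt(-3)=72, L_tt(-1)=-216.
Local maxima occur where both diagonal entries negative: (-3, -4), (-3, -1), (-1, -4), (-1, -1). Count: 4.

4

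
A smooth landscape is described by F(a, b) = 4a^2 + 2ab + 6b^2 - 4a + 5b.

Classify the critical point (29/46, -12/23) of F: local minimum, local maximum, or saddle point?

local minimum

The Hessian of F is constant: H = [[8, 2], [2, 12]].
det(H) = 8·12 − 2² = 92.
det(H) > 0 and tr(H) = 20 > 0, so H is positive definite and the point is a local minimum.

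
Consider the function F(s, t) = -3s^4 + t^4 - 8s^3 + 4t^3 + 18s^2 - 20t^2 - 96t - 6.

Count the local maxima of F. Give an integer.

2

F separates as a function of s plus a function of t, so ∇F=0 decouples.
∂F/∂s = -12s(s - 1)(s + 3) = 0 at s ∈ {-3, 0, 1}; ∂F/∂t = 4(t - 3)(t + 2)(t + 4) = 0 at t ∈ {-4, -2, 3}.
The Hessian is diagonal: diag(F_ss, F_tt). Second derivatives: F_ss(-3)=-144, F_ss(0)=36, F_ss(1)=-48; F_tt(-4)=56, F_tt(-2)=-40, F_tt(3)=140.
Local maxima occur where both diagonal entries negative: (-3, -2), (1, -2). Count: 2.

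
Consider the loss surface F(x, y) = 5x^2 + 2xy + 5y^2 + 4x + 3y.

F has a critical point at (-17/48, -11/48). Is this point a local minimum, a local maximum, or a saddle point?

local minimum

The Hessian of F is constant: H = [[10, 2], [2, 10]].
det(H) = 10·10 − 2² = 96.
det(H) > 0 and tr(H) = 20 > 0, so H is positive definite and the point is a local minimum.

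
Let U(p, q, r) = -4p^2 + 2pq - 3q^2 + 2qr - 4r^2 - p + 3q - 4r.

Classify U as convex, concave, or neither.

concave

U is quadratic, so its Hessian is the constant matrix H = [[-8, 2, 0], [2, -6, 2], [0, 2, -8]].
Leading principal minors: -8, 44, -320.
Signs alternate −, +, − ⇒ H ≺ 0 ⇒ concave.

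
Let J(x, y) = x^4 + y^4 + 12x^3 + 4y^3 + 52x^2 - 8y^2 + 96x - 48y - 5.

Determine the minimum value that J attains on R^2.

J(x,y) separates as P(x) + Q(y) − 5, so its minimum is min P + min Q − 5.
P'(x) = 4(x + 2)(x + 3)(x + 4) vanishes at x ∈ {-4, -3, -2}; Q'(y) = 4(y - 2)(y + 2)(y + 3) vanishes at y ∈ {-3, -2, 2}.
Local minima of P (where P''>0): P(-4)=-64, P(-2)=-64. Local minima of Q: Q(-3)=45, Q(2)=-80.
So the global minimum of J is P(-4) + Q(2) − 5 = -64 − 80 − 5 = -149, attained at (-4, 2).

-149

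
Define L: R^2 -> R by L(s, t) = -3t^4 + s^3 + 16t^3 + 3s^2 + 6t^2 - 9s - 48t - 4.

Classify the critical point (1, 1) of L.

The mixed partial ∂²L/∂s∂t is 0, so the Hessian at any point is diag(L_ss, L_tt) = diag(6(s + 1), 12(-3t^2 + 8t + 1)).
At (1, 1): H = diag(12, 72).
Both eigenvalues are positive, so H is positive definite: a local minimum.

local minimum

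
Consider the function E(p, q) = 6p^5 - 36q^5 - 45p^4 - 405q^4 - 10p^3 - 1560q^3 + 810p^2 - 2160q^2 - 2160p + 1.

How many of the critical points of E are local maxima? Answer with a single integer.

4

E separates as a function of p plus a function of q, so ∇E=0 decouples.
∂E/∂p = 30(p - 4)(p - 3)(p - 2)(p + 3) = 0 at p ∈ {-3, 2, 3, 4}; ∂E/∂q = -180q(q + 2)(q + 3)(q + 4) = 0 at q ∈ {-4, -3, -2, 0}.
The Hessian is diagonal: diag(E_pp, E_qq). Second derivatives: E_pp(-3)=-6300, E_pp(2)=300, E_pp(3)=-180, E_pp(4)=420; E_qq(-4)=1440, E_qq(-3)=-540, E_qq(-2)=720, E_qq(0)=-4320.
Local maxima occur where both diagonal entries negative: (-3, -3), (-3, 0), (3, -3), (3, 0). Count: 4.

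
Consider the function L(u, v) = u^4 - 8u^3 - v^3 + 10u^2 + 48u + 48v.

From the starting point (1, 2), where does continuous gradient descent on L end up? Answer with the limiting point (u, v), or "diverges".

L is separable, so gradient descent decouples: u follows -∂L/∂u, v follows -∂L/∂v.
∂L/∂u = 4(u - 4)(u - 3)(u + 1); at u=1 this is 48, so u decreases.
∂L/∂v = -3(v - 4)(v + 4); at v=2 this is 36, so v decreases.
u converges to its nearest critical value -1 (a local min of the u-part); v converges to -4. The iterate converges to (-1, -4).

(-1, -4)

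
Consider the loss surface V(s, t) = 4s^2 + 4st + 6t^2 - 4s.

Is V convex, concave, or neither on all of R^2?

V is quadratic, so its Hessian is the constant matrix H = [[8, 4], [4, 12]].
det(H) = 80, tr(H) = 20.
det(H) > 0 and tr(H) > 0, so H is positive definite everywhere: convex.

convex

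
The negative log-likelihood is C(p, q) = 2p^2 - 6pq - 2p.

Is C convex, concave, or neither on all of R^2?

neither

C is quadratic, so its Hessian is the constant matrix H = [[4, -6], [-6, 0]].
det(H) = -36, tr(H) = 4.
det(H) < 0, so H is indefinite: neither convex nor concave.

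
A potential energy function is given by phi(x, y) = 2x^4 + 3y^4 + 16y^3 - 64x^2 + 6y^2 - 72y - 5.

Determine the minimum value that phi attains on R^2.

phi(x,y) separates as P(x) + Q(y) − 5, so its minimum is min P + min Q − 5.
P'(x) = 8x(x - 4)(x + 4) vanishes at x ∈ {-4, 0, 4}; Q'(y) = 12(y - 1)(y + 2)(y + 3) vanishes at y ∈ {-3, -2, 1}.
Local minima of P (where P''>0): P(-4)=-512, P(4)=-512. Local minima of Q: Q(-3)=81, Q(1)=-47.
So the global minimum of phi is P(-4) + Q(1) − 5 = -512 − 47 − 5 = -564, attained at (-4, 1).

-564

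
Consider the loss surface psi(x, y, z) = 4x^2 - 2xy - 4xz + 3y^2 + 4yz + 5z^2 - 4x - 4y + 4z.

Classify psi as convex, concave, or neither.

convex

psi is quadratic, so its Hessian is the constant matrix H = [[8, -2, -4], [-2, 6, 4], [-4, 4, 10]].
Leading principal minors: 8, 44, 280.
All positive ⇒ H ≻ 0 ⇒ convex.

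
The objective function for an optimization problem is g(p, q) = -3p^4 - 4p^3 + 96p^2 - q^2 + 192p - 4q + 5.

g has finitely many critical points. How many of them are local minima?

0

g separates as a function of p plus a function of q, so ∇g=0 decouples.
∂g/∂p = -12(p - 4)(p + 1)(p + 4) = 0 at p ∈ {-4, -1, 4}; ∂g/∂q = -2(q + 2) = 0 at q ∈ {-2}.
The Hessian is diagonal: diag(g_pp, g_qq). Second derivatives: g_pp(-4)=-288, g_pp(-1)=180, g_pp(4)=-480; g_qq(-2)=-2.
Local minima occur where both diagonal entries positive: none. Count: 0.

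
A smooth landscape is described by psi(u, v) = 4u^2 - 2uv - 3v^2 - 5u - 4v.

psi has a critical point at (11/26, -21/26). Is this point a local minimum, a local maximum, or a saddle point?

saddle point

The Hessian of psi is constant: H = [[8, -2], [-2, -6]].
det(H) = 8·(-6) − (-2)² = -52.
Since det(H) < 0, H is indefinite and the critical point is a saddle point.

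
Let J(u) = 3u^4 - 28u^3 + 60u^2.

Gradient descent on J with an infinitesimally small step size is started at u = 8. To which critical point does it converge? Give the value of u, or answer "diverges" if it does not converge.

J'(u) = 12u(u - 5)(u - 2), so J'(8) = 1728.
Gradient descent moves in the -J' direction, i.e. u is decreasing.
The nearest critical point in that direction is u = 5, where J'' = 180 > 0 (a local minimum). The iterate converges there.

5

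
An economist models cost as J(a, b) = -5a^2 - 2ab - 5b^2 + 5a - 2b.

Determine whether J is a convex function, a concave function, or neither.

concave

J is quadratic, so its Hessian is the constant matrix H = [[-10, -2], [-2, -10]].
det(H) = 96, tr(H) = -20.
det(H) > 0 and tr(H) < 0, so H is negative definite everywhere: concave.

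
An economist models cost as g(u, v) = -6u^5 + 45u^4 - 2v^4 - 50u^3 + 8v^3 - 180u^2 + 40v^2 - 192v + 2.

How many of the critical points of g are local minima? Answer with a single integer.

g separates as a function of u plus a function of v, so ∇g=0 decouples.
∂g/∂u = -30u(u - 4)(u - 3)(u + 1) = 0 at u ∈ {-1, 0, 3, 4}; ∂g/∂v = -8(v - 4)(v - 2)(v + 3) = 0 at v ∈ {-3, 2, 4}.
The Hessian is diagonal: diag(g_uu, g_vv). Second derivatives: g_uu(-1)=600, g_uu(0)=-360, g_uu(3)=360, g_uu(4)=-600; g_vv(-3)=-280, g_vv(2)=80, g_vv(4)=-112.
Local minima occur where both diagonal entries positive: (-1, 2), (3, 2). Count: 2.

2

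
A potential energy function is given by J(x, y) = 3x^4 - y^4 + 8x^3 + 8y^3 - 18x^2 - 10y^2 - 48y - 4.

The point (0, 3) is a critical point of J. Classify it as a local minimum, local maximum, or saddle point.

The mixed partial ∂²J/∂x∂y is 0, so the Hessian at any point is diag(J_xx, J_yy) = diag(12(3x^2 + 4x - 3), 4(-3y^2 + 12y - 5)).
At (0, 3): H = diag(-36, 16).
The eigenvalues have opposite signs, so H is indefinite: a saddle point.

saddle point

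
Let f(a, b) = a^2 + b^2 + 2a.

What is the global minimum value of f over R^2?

f(a,b) separates as P(a) + Q(b), so its minimum is min P + min Q.
P'(a) = 2a + 2 vanishes at a ∈ {-1}; Q'(b) = 2b vanishes at b ∈ {0}.
Local minima of P (where P''>0): P(-1)=-1. Local minima of Q: Q(0)=0.
So the global minimum of f is P(-1) + Q(0) = -1 + 0 = -1, attained at (-1, 0).

-1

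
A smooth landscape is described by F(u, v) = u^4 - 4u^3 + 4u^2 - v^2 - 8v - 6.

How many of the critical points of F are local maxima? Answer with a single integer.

F separates as a function of u plus a function of v, so ∇F=0 decouples.
∂F/∂u = 4u(u - 2)(u - 1) = 0 at u ∈ {0, 1, 2}; ∂F/∂v = -2(v + 4) = 0 at v ∈ {-4}.
The Hessian is diagonal: diag(F_uu, F_vv). Second derivatives: F_uu(0)=8, F_uu(1)=-4, F_uu(2)=8; F_vv(-4)=-2.
Local maxima occur where both diagonal entries negative: (1, -4). Count: 1.

1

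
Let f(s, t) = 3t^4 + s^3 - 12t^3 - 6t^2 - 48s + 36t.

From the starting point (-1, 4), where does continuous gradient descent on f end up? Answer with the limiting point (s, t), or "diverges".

(4, 3)

f is separable, so gradient descent decouples: s follows -∂f/∂s, t follows -∂f/∂t.
∂f/∂s = 3(s - 4)(s + 4); at s=-1 this is -45, so s increases.
∂f/∂t = 12(t - 3)(t - 1)(t + 1); at t=4 this is 180, so t decreases.
s converges to its nearest critical value 4 (a local min of the s-part); t converges to 3. The iterate converges to (4, 3).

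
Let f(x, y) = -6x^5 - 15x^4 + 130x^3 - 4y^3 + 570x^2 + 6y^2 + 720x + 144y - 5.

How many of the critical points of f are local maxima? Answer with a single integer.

f separates as a function of x plus a function of y, so ∇f=0 decouples.
∂f/∂x = -30(x - 4)(x + 1)(x + 2)(x + 3) = 0 at x ∈ {-3, -2, -1, 4}; ∂f/∂y = -12(y - 4)(y + 3) = 0 at y ∈ {-3, 4}.
The Hessian is diagonal: diag(f_xx, f_yy). Second derivatives: f_xx(-3)=420, f_xx(-2)=-180, f_xx(-1)=300, f_xx(4)=-6300; f_yy(-3)=84, f_yy(4)=-84.
Local maxima occur where both diagonal entries negative: (-2, 4), (4, 4). Count: 2.

2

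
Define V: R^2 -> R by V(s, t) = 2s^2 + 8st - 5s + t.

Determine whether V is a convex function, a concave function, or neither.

V is quadratic, so its Hessian is the constant matrix H = [[4, 8], [8, 0]].
det(H) = -64, tr(H) = 4.
det(H) < 0, so H is indefinite: neither convex nor concave.

neither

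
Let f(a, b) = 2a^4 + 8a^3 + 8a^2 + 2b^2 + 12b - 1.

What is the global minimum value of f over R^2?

-19

f(a,b) separates as P(a) + Q(b) − 1, so its minimum is min P + min Q − 1.
P'(a) = 8a(a + 1)(a + 2) vanishes at a ∈ {-2, -1, 0}; Q'(b) = 4b + 12 vanishes at b ∈ {-3}.
Local minima of P (where P''>0): P(-2)=0, P(0)=0. Local minima of Q: Q(-3)=-18.
So the global minimum of f is P(-2) + Q(-3) − 1 = 0 − 18 − 1 = -19, attained at (-2, -3).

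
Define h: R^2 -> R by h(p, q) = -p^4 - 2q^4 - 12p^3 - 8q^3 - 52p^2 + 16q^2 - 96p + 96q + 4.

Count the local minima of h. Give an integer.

h separates as a function of p plus a function of q, so ∇h=0 decouples.
∂h/∂p = -4(p + 2)(p + 3)(p + 4) = 0 at p ∈ {-4, -3, -2}; ∂h/∂q = -8(q - 2)(q + 2)(q + 3) = 0 at q ∈ {-3, -2, 2}.
The Hessian is diagonal: diag(h_pp, h_qq). Second derivatives: h_pp(-4)=-8, h_pp(-3)=4, h_pp(-2)=-8; h_qq(-3)=-40, h_qq(-2)=32, h_qq(2)=-160.
Local minima occur where both diagonal entries positive: (-3, -2). Count: 1.

1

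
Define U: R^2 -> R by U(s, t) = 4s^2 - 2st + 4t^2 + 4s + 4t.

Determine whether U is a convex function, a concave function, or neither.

U is quadratic, so its Hessian is the constant matrix H = [[8, -2], [-2, 8]].
det(H) = 60, tr(H) = 16.
det(H) > 0 and tr(H) > 0, so H is positive definite everywhere: convex.

convex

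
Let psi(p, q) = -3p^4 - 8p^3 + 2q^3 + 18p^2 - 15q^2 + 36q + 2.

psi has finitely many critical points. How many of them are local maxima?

2

psi separates as a function of p plus a function of q, so ∇psi=0 decouples.
∂psi/∂p = -12p(p - 1)(p + 3) = 0 at p ∈ {-3, 0, 1}; ∂psi/∂q = 6(q - 3)(q - 2) = 0 at q ∈ {2, 3}.
The Hessian is diagonal: diag(psi_pp, psi_qq). Second derivatives: psi_pp(-3)=-144, psi_pp(0)=36, psi_pp(1)=-48; psi_qq(2)=-6, psi_qq(3)=6.
Local maxima occur where both diagonal entries negative: (-3, 2), (1, 2). Count: 2.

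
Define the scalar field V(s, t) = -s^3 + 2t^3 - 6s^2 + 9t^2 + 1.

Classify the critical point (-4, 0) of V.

The mixed partial ∂²V/∂s∂t is 0, so the Hessian at any point is diag(V_ss, V_tt) = diag(-6(s + 2), 6(2t + 3)).
At (-4, 0): H = diag(12, 18).
Both eigenvalues are positive, so H is positive definite: a local minimum.

local minimum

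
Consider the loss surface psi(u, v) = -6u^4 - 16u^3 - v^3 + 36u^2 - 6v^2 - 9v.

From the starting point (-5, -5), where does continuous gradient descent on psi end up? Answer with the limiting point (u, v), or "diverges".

diverges

psi is separable, so gradient descent decouples: u follows -∂psi/∂u, v follows -∂psi/∂v.
∂psi/∂u = -24u(u - 1)(u + 3); at u=-5 this is 1440, so u decreases.
∂psi/∂v = -3(v + 1)(v + 3); at v=-5 this is -24, so v increases.
The u-coordinate has no critical point in that direction and runs off to infinity.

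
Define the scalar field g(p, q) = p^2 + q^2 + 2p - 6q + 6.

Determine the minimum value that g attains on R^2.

g(p,q) separates as A(p) + B(q) + 6, so its minimum is min A + min B + 6.
A'(p) = 2p + 2 vanishes at p ∈ {-1}; B'(q) = 2q - 6 vanishes at q ∈ {3}.
Local minima of A (where A''>0): A(-1)=-1. Local minima of B: B(3)=-9.
So the global minimum of g is A(-1) + B(3) + 6 = -1 − 9 + 6 = -4, attained at (-1, 3).

-4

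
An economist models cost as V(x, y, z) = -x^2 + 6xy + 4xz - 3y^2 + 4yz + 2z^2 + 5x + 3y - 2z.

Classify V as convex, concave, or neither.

V is quadratic, so its Hessian is the constant matrix H = [[-2, 6, 4], [6, -6, 4], [4, 4, 4]].
Leading principal minors: -2, -24, 224.
Neither pattern holds ⇒ H is indefinite ⇒ neither convex nor concave.

neither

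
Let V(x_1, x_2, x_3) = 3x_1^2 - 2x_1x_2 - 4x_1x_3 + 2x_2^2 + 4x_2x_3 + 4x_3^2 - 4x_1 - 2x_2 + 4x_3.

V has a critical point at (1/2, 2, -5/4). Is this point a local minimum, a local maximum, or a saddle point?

local minimum

The Hessian is constant: H = [[6, -2, -4], [-2, 4, 4], [-4, 4, 8]].
Leading principal minors: Δ₁ = 6, Δ₂ = 20, Δ₃ = 64.
All leading minors are positive, so H is positive definite: a local minimum.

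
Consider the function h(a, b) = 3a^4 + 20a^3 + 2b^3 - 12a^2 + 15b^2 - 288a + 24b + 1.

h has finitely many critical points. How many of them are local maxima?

1

h separates as a function of a plus a function of b, so ∇h=0 decouples.
∂h/∂a = 12(a - 2)(a + 3)(a + 4) = 0 at a ∈ {-4, -3, 2}; ∂h/∂b = 6(b + 1)(b + 4) = 0 at b ∈ {-4, -1}.
The Hessian is diagonal: diag(h_aa, h_bb). Second derivatives: h_aa(-4)=72, h_aa(-3)=-60, h_aa(2)=360; h_bb(-4)=-18, h_bb(-1)=18.
Local maxima occur where both diagonal entries negative: (-3, -4). Count: 1.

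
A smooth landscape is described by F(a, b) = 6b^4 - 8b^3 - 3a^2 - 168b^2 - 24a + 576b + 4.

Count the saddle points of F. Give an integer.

2

F separates as a function of a plus a function of b, so ∇F=0 decouples.
∂F/∂a = -6(a + 4) = 0 at a ∈ {-4}; ∂F/∂b = 24(b - 3)(b - 2)(b + 4) = 0 at b ∈ {-4, 2, 3}.
The Hessian is diagonal: diag(F_aa, F_bb). Second derivatives: F_aa(-4)=-6; F_bb(-4)=1008, F_bb(2)=-144, F_bb(3)=168.
Saddle points occur where the two diagonal entries have opposite signs: (-4, -4), (-4, 3). Count: 2.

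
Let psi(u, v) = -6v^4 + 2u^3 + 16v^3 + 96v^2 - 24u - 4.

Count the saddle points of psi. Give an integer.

psi separates as a function of u plus a function of v, so ∇psi=0 decouples.
∂psi/∂u = 6(u - 2)(u + 2) = 0 at u ∈ {-2, 2}; ∂psi/∂v = -24v(v - 4)(v + 2) = 0 at v ∈ {-2, 0, 4}.
The Hessian is diagonal: diag(psi_uu, psi_vv). Second derivatives: psi_uu(-2)=-24, psi_uu(2)=24; psi_vv(-2)=-288, psi_vv(0)=192, psi_vv(4)=-576.
Saddle points occur where the two diagonal entries have opposite signs: (-2, 0), (2, -2), (2, 4). Count: 3.

3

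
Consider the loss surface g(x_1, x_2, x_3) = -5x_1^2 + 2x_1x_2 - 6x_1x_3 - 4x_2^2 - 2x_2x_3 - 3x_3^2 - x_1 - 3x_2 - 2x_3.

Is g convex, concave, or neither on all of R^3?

g is quadratic, so its Hessian is the constant matrix H = [[-10, 2, -6], [2, -8, -2], [-6, -2, -6]].
Leading principal minors: -10, 76, -80.
Signs alternate −, +, − ⇒ H ≺ 0 ⇒ concave.

concave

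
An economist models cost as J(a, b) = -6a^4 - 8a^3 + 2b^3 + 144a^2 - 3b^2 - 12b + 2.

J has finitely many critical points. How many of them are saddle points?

3

J separates as a function of a plus a function of b, so ∇J=0 decouples.
∂J/∂a = -24a(a - 3)(a + 4) = 0 at a ∈ {-4, 0, 3}; ∂J/∂b = 6(b - 2)(b + 1) = 0 at b ∈ {-1, 2}.
The Hessian is diagonal: diag(J_aa, J_bb). Second derivatives: J_aa(-4)=-672, J_aa(0)=288, J_aa(3)=-504; J_bb(-1)=-18, J_bb(2)=18.
Saddle points occur where the two diagonal entries have opposite signs: (-4, 2), (0, -1), (3, 2). Count: 3.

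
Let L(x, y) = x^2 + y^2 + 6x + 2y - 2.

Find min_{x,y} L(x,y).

-12

L(x,y) separates as P(x) + Q(y) − 2, so its minimum is min P + min Q − 2.
P'(x) = 2x + 6 vanishes at x ∈ {-3}; Q'(y) = 2y + 2 vanishes at y ∈ {-1}.
Local minima of P (where P''>0): P(-3)=-9. Local minima of Q: Q(-1)=-1.
So the global minimum of L is P(-3) + Q(-1) − 2 = -9 − 1 − 2 = -12, attained at (-3, -1).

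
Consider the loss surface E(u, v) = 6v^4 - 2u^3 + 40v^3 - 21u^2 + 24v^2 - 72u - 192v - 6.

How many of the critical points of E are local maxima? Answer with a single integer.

E separates as a function of u plus a function of v, so ∇E=0 decouples.
∂E/∂u = -6(u + 3)(u + 4) = 0 at u ∈ {-4, -3}; ∂E/∂v = 24(v - 1)(v + 2)(v + 4) = 0 at v ∈ {-4, -2, 1}.
The Hessian is diagonal: diag(E_uu, E_vv). Second derivatives: E_uu(-4)=6, E_uu(-3)=-6; E_vv(-4)=240, E_vv(-2)=-144, E_vv(1)=360.
Local maxima occur where both diagonal entries negative: (-3, -2). Count: 1.

1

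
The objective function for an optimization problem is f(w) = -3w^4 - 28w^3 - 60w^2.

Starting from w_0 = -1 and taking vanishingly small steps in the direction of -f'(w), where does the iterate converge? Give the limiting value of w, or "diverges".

f'(w) = -12w(w + 2)(w + 5), so f'(-1) = 48.
Gradient descent moves in the -f' direction, i.e. w is decreasing.
The nearest critical point in that direction is w = -2, where f'' = 72 > 0 (a local minimum). The iterate converges there.

-2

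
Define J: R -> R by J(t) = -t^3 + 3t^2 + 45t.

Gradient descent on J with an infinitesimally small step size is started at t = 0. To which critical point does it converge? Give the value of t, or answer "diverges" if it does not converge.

J'(t) = -3(t - 5)(t + 3), so J'(0) = 45.
Gradient descent moves in the -J' direction, i.e. t is decreasing.
The nearest critical point in that direction is t = -3, where J'' = 24 > 0 (a local minimum). The iterate converges there.

-3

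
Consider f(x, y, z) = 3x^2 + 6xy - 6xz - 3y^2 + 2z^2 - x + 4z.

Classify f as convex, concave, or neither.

neither

f is quadratic, so its Hessian is the constant matrix H = [[6, 6, -6], [6, -6, 0], [-6, 0, 4]].
Leading principal minors: 6, -72, -72.
Neither pattern holds ⇒ H is indefinite ⇒ neither convex nor concave.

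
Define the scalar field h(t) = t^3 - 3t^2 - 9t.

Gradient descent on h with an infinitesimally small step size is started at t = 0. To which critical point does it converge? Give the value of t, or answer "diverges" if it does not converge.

h'(t) = 3(t - 3)(t + 1), so h'(0) = -9.
Gradient descent moves in the -h' direction, i.e. t is increasing.
The nearest critical point in that direction is t = 3, where h'' = 12 > 0 (a local minimum). The iterate converges there.

3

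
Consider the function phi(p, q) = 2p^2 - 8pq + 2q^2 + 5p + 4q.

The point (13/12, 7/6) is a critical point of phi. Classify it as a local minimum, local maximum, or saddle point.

The Hessian of phi is constant: H = [[4, -8], [-8, 4]].
det(H) = 4·4 − (-8)² = -48.
Since det(H) < 0, H is indefinite and the critical point is a saddle point.

saddle point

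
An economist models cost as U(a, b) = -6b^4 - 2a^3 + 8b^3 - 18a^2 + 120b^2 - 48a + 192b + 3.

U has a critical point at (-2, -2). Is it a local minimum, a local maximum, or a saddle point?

The mixed partial ∂²U/∂a∂b is 0, so the Hessian at any point is diag(U_aa, U_bb) = diag(-12(a + 3), 24(-3b^2 + 2b + 10)).
At (-2, -2): H = diag(-12, -144).
Both eigenvalues are negative, so H is negative definite: a local maximum.

local maximum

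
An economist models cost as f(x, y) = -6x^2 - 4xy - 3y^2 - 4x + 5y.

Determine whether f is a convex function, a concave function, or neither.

f is quadratic, so its Hessian is the constant matrix H = [[-12, -4], [-4, -6]].
det(H) = 56, tr(H) = -18.
det(H) > 0 and tr(H) < 0, so H is negative definite everywhere: concave.

concave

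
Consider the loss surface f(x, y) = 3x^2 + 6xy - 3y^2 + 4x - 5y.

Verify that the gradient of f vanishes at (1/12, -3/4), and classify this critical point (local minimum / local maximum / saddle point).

∇f = (6x + 6y + 4, 6x - 6y - 5); substituting (1/12, -3/4) gives ∇f = (0, 0), so (1/12, -3/4) is indeed a critical point.
The Hessian of f is constant: H = [[6, 6], [6, -6]].
det(H) = 6·(-6) − 6² = -72.
Since det(H) < 0, H is indefinite and the critical point is a saddle point.

saddle point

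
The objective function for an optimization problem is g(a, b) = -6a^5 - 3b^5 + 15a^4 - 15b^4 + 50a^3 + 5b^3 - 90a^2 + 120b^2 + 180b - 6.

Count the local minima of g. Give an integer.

g separates as a function of a plus a function of b, so ∇g=0 decouples.
∂g/∂a = -30a(a - 3)(a - 1)(a + 2) = 0 at a ∈ {-2, 0, 1, 3}; ∂g/∂b = -15(b - 2)(b + 1)(b + 2)(b + 3) = 0 at b ∈ {-3, -2, -1, 2}.
The Hessian is diagonal: diag(g_aa, g_bb). Second derivatives: g_aa(-2)=900, g_aa(0)=-180, g_aa(1)=180, g_aa(3)=-900; g_bb(-3)=150, g_bb(-2)=-60, g_bb(-1)=90, g_bb(2)=-900.
Local minima occur where both diagonal entries positive: (-2, -3), (-2, -1), (1, -3), (1, -1). Count: 4.

4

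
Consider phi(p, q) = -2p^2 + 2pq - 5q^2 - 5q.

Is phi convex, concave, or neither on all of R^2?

concave

phi is quadratic, so its Hessian is the constant matrix H = [[-4, 2], [2, -10]].
det(H) = 36, tr(H) = -14.
det(H) > 0 and tr(H) < 0, so H is negative definite everywhere: concave.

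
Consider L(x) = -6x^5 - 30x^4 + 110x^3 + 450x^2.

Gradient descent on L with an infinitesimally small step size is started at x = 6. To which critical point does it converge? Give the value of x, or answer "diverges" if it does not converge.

diverges

L'(x) = -30x(x - 3)(x + 2)(x + 5), so L'(6) = -47520.
Gradient descent moves in the -L' direction, i.e. x is increasing.
There is no critical point above x=6, and L' keeps the same sign, so the iterate runs off to +∞.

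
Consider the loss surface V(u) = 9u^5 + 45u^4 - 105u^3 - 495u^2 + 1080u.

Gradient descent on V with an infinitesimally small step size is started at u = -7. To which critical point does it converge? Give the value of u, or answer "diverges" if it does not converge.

V'(u) = 45(u - 2)(u - 1)(u + 3)(u + 4), so V'(-7) = 38880.
Gradient descent moves in the -V' direction, i.e. u is decreasing.
There is no critical point below u=-7, and V' keeps the same sign, so the iterate runs off to −∞.

diverges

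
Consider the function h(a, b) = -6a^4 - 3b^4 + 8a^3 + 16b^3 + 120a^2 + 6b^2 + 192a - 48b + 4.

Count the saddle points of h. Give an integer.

h separates as a function of a plus a function of b, so ∇h=0 decouples.
∂h/∂a = -24(a - 4)(a + 1)(a + 2) = 0 at a ∈ {-2, -1, 4}; ∂h/∂b = -12(b - 4)(b - 1)(b + 1) = 0 at b ∈ {-1, 1, 4}.
The Hessian is diagonal: diag(h_aa, h_bb). Second derivatives: h_aa(-2)=-144, h_aa(-1)=120, h_aa(4)=-720; h_bb(-1)=-120, h_bb(1)=72, h_bb(4)=-180.
Saddle points occur where the two diagonal entries have opposite signs: (-2, 1), (-1, -1), (-1, 4), (4, 1). Count: 4.

4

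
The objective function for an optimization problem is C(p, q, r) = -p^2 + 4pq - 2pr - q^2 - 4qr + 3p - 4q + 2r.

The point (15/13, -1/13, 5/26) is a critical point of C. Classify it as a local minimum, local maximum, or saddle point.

saddle point

The Hessian is constant: H = [[-2, 4, -2], [4, -2, -4], [-2, -4, 0]].
Leading principal minors: Δ₁ = -2, Δ₂ = -12, Δ₃ = 104.
The minors fit neither the all-positive nor the alternating-sign pattern, so H is indefinite: a saddle point.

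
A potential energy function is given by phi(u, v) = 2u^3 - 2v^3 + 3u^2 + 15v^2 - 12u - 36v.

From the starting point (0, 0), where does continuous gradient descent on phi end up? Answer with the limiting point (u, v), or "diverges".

(1, 2)

phi is separable, so gradient descent decouples: u follows -∂phi/∂u, v follows -∂phi/∂v.
∂phi/∂u = 6(u - 1)(u + 2); at u=0 this is -12, so u increases.
∂phi/∂v = -6(v - 3)(v - 2); at v=0 this is -36, so v increases.
u converges to its nearest critical value 1 (a local min of the u-part); v converges to 2. The iterate converges to (1, 2).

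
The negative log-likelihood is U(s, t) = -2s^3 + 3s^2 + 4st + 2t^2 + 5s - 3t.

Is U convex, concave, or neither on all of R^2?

The term -2s^3 is cubic, so the Hessian is not constant.
∂²U/∂s² = -12s + 6, which takes both signs as s varies (negative for sufficiently large s). A diagonal entry of the Hessian changing sign means the Hessian is neither positive- nor negative-semidefinite on all of R^2.

neither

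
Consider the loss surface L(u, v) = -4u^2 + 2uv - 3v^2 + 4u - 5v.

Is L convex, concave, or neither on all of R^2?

L is quadratic, so its Hessian is the constant matrix H = [[-8, 2], [2, -6]].
det(H) = 44, tr(H) = -14.
det(H) > 0 and tr(H) < 0, so H is negative definite everywhere: concave.

concave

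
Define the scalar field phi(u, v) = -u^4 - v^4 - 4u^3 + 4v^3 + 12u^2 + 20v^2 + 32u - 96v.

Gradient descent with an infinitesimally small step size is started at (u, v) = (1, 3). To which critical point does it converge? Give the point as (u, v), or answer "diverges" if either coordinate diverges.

(-1, 2)

phi is separable, so gradient descent decouples: u follows -∂phi/∂u, v follows -∂phi/∂v.
∂phi/∂u = -4(u - 2)(u + 1)(u + 4); at u=1 this is 40, so u decreases.
∂phi/∂v = -4(v - 4)(v - 2)(v + 3); at v=3 this is 24, so v decreases.
u converges to its nearest critical value -1 (a local min of the u-part); v converges to 2. The iterate converges to (-1, 2).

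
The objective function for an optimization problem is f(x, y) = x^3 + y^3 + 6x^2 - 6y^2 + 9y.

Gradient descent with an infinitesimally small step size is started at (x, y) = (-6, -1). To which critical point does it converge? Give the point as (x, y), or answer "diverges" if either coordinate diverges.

diverges

f is separable, so gradient descent decouples: x follows -∂f/∂x, y follows -∂f/∂y.
∂f/∂x = 3x(x + 4); at x=-6 this is 36, so x decreases.
∂f/∂y = 3(y - 3)(y - 1); at y=-1 this is 24, so y decreases.
The x-coordinate has no critical point in that direction and runs off to infinity.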